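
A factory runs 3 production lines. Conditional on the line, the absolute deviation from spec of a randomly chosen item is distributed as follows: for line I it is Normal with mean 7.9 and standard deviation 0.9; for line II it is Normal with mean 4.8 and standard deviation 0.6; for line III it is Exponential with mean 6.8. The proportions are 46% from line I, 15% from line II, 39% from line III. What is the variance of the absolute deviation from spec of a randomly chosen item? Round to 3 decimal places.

Per component, I: μ=7.9, E[X²]=63.22; II: μ=4.8, E[X²]=23.4; III: μ=6.8, E[X²]=92.48.
E[X] = 0.46·7.9 + 0.15·4.8 + 0.39·6.8 = 7.006.
E[X²] = 0.46·63.22 + 0.15·23.4 + 0.39·92.48 = 68.6584.
Var(X) = E[X²] − (E[X])² = 68.6584 − 49.084 = 19.5744.

19.574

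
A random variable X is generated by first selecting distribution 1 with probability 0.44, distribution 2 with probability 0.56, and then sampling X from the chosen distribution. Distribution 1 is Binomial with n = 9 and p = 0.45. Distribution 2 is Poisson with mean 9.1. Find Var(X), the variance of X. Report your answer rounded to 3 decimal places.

12.360

Per component, 1: μ=4.05, E[X²]=18.63; 2: μ=9.1, E[X²]=91.91.
E[X] = 0.44·4.05 + 0.56·9.1 = 6.878.
E[X²] = 0.44·18.63 + 0.56·91.91 = 59.6668.
Var(X) = E[X²] − (E[X])² = 59.6668 − 47.3069 = 12.3599.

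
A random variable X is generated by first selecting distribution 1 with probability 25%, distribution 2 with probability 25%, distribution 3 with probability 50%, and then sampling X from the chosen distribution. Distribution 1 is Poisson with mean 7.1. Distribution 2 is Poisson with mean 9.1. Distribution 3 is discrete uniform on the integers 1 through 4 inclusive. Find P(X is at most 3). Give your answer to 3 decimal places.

Conditional on each component, P(X ≤ 3): 1: 0.0766991; 2: 0.019776; 3: 0.75.
By total probability, P(X ≤ 3) = 0.25·0.0766991 + 0.25·0.019776 + 0.5·0.75 = 0.399119.

0.399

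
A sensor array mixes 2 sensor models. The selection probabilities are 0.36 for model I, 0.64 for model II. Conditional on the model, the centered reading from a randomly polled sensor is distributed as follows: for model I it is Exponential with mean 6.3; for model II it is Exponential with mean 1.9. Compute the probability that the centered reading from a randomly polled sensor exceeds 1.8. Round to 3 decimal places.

0.519

Conditional on each model, P(X > 1.8): I: 0.751477; II: 0.38776.
By total probability, P(X > 1.8) = 0.36·0.751477 + 0.64·0.38776 = 0.518698.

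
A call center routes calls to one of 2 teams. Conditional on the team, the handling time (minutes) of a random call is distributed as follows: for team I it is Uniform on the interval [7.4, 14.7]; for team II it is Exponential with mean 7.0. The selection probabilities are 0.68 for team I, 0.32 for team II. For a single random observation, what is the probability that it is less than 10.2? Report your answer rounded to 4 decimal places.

0.5063

Conditional on each team, P(X < 10.2): I: 0.383562; II: 0.767099.
By total probability, P(X < 10.2) = 0.68·0.383562 + 0.32·0.767099 = 0.506294.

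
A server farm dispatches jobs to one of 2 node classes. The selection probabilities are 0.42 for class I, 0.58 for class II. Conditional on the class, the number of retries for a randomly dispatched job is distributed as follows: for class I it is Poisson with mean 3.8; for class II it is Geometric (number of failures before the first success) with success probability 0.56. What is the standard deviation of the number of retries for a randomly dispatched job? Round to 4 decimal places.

Per component, I: μ=3.8, E[X²]=18.24; II: μ=0.785714, E[X²]=2.02041.
E[X] = 0.42·3.8 + 0.58·0.785714 = 2.05171.
E[X²] = 0.42·18.24 + 0.58·2.02041 = 8.83264.
Var(X) = E[X²] − (E[X])² = 8.83264 − 4.20953 = 4.62311.
SD(X) = √4.62311 = 2.15014.

2.1501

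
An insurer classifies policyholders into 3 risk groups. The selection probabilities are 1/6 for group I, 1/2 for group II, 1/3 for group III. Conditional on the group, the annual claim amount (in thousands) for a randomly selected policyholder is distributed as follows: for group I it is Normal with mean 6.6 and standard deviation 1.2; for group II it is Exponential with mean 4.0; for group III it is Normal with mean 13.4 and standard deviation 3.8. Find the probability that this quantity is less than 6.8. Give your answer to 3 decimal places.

0.517

Conditional on each group, P(X < 6.8): I: 0.566184; II: 0.817316; III: 0.0412075.
By total probability, P(X < 6.8) = 0.166667·0.566184 + 0.5·0.817316 + 0.333333·0.0412075 = 0.516758.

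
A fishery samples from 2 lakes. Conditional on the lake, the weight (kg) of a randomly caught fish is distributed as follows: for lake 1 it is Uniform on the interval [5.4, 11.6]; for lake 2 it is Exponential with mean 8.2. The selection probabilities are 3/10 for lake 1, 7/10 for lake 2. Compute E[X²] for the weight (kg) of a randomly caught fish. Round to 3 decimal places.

For each component E[X²] = Var + (mean)², giving 1: 75.4533; 2: 134.48.
Overall E[X²] = 0.3·75.4533 + 0.7·134.48 = 116.772.

116.772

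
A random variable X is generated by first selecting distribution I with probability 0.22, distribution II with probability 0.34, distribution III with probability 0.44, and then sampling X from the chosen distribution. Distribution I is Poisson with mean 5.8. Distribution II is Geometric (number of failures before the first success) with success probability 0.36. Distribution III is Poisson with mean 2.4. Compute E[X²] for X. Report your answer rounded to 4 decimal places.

For each component E[X²] = Var + (mean)², giving I: 39.44; II: 8.09877; III: 8.16.
Overall E[X²] = 0.22·39.44 + 0.34·8.09877 + 0.44·8.16 = 15.0208.

15.0208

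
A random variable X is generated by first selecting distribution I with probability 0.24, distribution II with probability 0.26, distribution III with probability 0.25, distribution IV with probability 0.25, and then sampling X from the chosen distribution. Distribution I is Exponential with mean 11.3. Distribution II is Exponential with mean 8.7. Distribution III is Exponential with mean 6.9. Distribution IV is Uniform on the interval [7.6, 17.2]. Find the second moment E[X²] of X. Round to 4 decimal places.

164.8150

For each component E[X²] = Var + (mean)², giving I: 255.38; II: 151.38; III: 95.22; IV: 161.44.
Overall E[X²] = 0.24·255.38 + 0.26·151.38 + 0.25·95.22 + 0.25·161.44 = 164.815.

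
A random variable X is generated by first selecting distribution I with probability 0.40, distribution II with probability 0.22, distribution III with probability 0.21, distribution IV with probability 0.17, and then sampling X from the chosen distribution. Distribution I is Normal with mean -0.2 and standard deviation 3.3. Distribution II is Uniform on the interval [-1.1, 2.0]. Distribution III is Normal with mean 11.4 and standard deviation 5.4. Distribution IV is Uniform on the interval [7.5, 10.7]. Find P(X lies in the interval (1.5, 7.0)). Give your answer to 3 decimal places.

0.188

Conditional on each component, P(1.5 < X < 7.0): I: 0.288662; II: 0.16129; III: 0.174213; IV: 0.
By total probability, P(1.5 < X < 7.0) = 0.4·0.288662 + 0.22·0.16129 + 0.21·0.174213 + 0.17·0 = 0.187533.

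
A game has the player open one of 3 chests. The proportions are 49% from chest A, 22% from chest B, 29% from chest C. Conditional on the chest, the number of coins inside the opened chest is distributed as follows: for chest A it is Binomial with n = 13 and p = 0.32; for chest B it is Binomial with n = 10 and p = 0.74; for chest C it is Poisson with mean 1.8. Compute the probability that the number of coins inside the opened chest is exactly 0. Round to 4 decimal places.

Conditional on each chest, P(X = 0): A: 0.00664685; B: 1.41167e-06; C: 0.165299.
By total probability, P(X = 0) = 0.49·0.00664685 + 0.22·1.41167e-06 + 0.29·0.165299 = 0.0511939.

0.0512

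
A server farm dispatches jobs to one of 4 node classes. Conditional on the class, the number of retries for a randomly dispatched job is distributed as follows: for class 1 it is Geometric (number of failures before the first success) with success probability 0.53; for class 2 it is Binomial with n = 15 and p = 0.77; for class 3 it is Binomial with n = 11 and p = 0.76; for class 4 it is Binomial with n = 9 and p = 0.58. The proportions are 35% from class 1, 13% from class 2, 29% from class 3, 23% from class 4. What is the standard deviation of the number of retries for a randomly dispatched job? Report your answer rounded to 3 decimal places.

Per component, 1: μ=0.886792, E[X²]=2.45959; 2: μ=11.55, E[X²]=136.059; 3: μ=8.36, E[X²]=71.896; 4: μ=5.22, E[X²]=29.4408.
E[X] = 0.35·0.886792 + 0.13·11.55 + 0.29·8.36 + 0.23·5.22 = 5.43688.
E[X²] = 0.35·2.45959 + 0.13·136.059 + 0.29·71.896 + 0.23·29.4408 = 46.1698.
Var(X) = E[X²] − (E[X])² = 46.1698 − 29.5596 = 16.6101.
SD(X) = √16.6101 = 4.07555.

4.076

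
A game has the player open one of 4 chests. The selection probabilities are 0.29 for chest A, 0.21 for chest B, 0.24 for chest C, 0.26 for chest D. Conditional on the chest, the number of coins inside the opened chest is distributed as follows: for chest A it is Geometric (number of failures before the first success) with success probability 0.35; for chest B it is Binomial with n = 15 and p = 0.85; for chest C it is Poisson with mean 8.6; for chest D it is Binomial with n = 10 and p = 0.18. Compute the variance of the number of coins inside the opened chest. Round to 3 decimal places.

25.079

Per component, A: μ=1.85714, E[X²]=8.7551; B: μ=12.75, E[X²]=164.475; C: μ=8.6, E[X²]=82.56; D: μ=1.8, E[X²]=4.716.
E[X] = 0.29·1.85714 + 0.21·12.75 + 0.24·8.6 + 0.26·1.8 = 5.74807.
E[X²] = 0.29·8.7551 + 0.21·164.475 + 0.24·82.56 + 0.26·4.716 = 58.1193.
Var(X) = E[X²] − (E[X])² = 58.1193 − 33.0403 = 25.079.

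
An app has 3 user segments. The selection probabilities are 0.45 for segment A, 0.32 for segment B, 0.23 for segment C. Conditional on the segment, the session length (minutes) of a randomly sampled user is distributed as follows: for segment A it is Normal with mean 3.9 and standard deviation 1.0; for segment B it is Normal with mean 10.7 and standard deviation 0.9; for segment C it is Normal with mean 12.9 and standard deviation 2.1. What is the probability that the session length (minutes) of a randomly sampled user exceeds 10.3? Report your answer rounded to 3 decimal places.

0.420

Conditional on each segment, P(X > 10.3): A: 7.76885e-11; B: 0.671639; C: 0.89216.
By total probability, P(X > 10.3) = 0.45·7.76885e-11 + 0.32·0.671639 + 0.23·0.89216 = 0.420121.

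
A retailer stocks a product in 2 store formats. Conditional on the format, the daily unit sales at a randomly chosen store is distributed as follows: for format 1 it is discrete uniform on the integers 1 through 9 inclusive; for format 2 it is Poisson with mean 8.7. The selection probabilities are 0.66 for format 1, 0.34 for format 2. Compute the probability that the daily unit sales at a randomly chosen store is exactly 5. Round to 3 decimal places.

Conditional on each format, P(X = 5): 1: 0.111111; 2: 0.0691915.
By total probability, P(X = 5) = 0.66·0.111111 + 0.34·0.0691915 = 0.0968585.

0.097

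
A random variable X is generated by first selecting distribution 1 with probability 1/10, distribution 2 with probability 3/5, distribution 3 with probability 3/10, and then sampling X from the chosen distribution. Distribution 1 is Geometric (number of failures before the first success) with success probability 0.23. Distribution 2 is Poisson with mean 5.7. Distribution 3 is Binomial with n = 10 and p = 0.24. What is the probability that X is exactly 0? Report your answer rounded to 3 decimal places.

Conditional on each component, P(X = 0): 1: 0.23; 2: 0.00334597; 3: 0.0642889.
By total probability, P(X = 0) = 0.1·0.23 + 0.6·0.00334597 + 0.3·0.0642889 = 0.0442942.

0.044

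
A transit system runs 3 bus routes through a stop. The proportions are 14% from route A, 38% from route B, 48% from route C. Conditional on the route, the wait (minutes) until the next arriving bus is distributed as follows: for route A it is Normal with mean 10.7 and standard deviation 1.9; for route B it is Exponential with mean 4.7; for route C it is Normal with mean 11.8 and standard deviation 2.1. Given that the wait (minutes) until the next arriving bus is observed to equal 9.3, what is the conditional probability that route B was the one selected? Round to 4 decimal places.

0.1424

Likelihoods f(9.3 | ·): A: 0.160051; B: 0.029414; C: 0.0935282.
Posterior ∝ prior × likelihood. Numerator for B: 0.38·0.029414 = 0.0111773.
Normalizing constant: 0.14·0.160051 + 0.38·0.029414 + 0.48·0.0935282 = 0.078478.
P(B | observation) = 0.0111773 / 0.078478 = 0.142426.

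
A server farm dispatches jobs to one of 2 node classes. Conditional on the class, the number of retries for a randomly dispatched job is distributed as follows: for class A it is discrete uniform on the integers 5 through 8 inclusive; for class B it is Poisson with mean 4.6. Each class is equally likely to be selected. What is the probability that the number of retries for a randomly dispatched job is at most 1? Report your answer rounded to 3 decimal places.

0.028

Conditional on each class, P(X ≤ 1): A: 0; B: 0.0562903.
By total probability, P(X ≤ 1) = 0.5·0 + 0.5·0.0562903 = 0.0281451.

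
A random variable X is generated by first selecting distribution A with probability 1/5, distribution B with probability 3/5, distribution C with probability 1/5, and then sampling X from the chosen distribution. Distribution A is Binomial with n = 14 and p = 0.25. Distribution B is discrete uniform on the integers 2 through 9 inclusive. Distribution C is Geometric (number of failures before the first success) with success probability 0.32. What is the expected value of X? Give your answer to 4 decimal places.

Component means — A: 3.5; B: 5.5; C: 2.125.
E[X] = 0.2·3.5 + 0.6·5.5 + 0.2·2.125 = 4.425.

4.4250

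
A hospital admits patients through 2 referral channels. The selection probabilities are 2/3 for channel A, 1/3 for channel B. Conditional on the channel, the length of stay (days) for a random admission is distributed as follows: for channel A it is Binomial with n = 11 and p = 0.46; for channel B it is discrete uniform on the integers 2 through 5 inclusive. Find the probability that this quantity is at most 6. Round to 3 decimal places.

0.872

Conditional on each channel, P(X ≤ 6): A: 0.808117; B: 1.
By total probability, P(X ≤ 6) = 0.666667·0.808117 + 0.333333·1 = 0.872078.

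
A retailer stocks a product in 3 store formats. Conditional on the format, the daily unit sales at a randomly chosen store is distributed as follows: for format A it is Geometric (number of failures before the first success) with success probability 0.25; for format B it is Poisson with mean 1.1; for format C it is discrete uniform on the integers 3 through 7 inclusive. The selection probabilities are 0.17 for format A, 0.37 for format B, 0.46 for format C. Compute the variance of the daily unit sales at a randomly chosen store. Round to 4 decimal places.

6.4956

Per component, A: μ=3, E[X²]=21; B: μ=1.1, E[X²]=2.31; C: μ=5, E[X²]=27.
E[X] = 0.17·3 + 0.37·1.1 + 0.46·5 = 3.217.
E[X²] = 0.17·21 + 0.37·2.31 + 0.46·27 = 16.8447.
Var(X) = E[X²] − (E[X])² = 16.8447 − 10.3491 = 6.49561.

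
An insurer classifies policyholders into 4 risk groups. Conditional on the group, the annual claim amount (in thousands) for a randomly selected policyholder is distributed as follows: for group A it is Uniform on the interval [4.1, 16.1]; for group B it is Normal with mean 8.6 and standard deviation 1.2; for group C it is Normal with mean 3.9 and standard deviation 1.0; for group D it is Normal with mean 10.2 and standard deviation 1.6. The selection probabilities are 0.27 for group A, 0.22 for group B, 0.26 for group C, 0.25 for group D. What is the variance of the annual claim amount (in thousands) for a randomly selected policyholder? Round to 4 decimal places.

Per component, A: μ=10.1, E[X²]=114.01; B: μ=8.6, E[X²]=75.4; C: μ=3.9, E[X²]=16.21; D: μ=10.2, E[X²]=106.6.
E[X] = 0.27·10.1 + 0.22·8.6 + 0.26·3.9 + 0.25·10.2 = 8.183.
E[X²] = 0.27·114.01 + 0.22·75.4 + 0.26·16.21 + 0.25·106.6 = 78.2353.
Var(X) = E[X²] − (E[X])² = 78.2353 − 66.9615 = 11.2738.

11.2738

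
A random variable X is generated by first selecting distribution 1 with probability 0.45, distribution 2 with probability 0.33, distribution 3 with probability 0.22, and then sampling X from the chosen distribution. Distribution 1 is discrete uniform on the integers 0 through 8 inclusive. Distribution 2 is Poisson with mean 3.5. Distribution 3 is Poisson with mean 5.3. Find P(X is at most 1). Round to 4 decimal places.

0.1518

Conditional on each component, P(X ≤ 1): 1: 0.222222; 2: 0.135888; 3: 0.031447.
By total probability, P(X ≤ 1) = 0.45·0.222222 + 0.33·0.135888 + 0.22·0.031447 = 0.151761.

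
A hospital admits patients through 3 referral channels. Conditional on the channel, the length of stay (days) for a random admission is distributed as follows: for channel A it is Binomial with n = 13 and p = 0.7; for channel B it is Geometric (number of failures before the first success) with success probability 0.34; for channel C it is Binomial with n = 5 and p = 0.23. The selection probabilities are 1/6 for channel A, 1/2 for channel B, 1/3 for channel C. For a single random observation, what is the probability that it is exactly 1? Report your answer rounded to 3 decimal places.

Conditional on each channel, P(X = 1): A: 4.83611e-06; B: 0.2244; C: 0.40426.
By total probability, P(X = 1) = 0.166667·4.83611e-06 + 0.5·0.2244 + 0.333333·0.40426 = 0.246954.

0.247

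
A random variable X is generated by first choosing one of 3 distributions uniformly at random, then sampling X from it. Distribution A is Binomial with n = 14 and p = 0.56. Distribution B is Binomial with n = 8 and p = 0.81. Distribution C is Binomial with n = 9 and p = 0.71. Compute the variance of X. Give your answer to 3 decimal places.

Per component, A: μ=7.84, E[X²]=64.9152; B: μ=6.48, E[X²]=43.2216; C: μ=6.39, E[X²]=42.6852.
E[X] = 0.333333·7.84 + 0.333333·6.48 + 0.333333·6.39 = 6.90333.
E[X²] = 0.333333·64.9152 + 0.333333·43.2216 + 0.333333·42.6852 = 50.274.
Var(X) = E[X²] − (E[X])² = 50.274 − 47.656 = 2.61799.

2.618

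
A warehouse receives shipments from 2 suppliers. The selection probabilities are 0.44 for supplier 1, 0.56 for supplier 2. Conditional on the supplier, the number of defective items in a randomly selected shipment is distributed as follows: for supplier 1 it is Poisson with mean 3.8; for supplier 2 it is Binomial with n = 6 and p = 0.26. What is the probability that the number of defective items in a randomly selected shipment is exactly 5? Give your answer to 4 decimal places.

Conditional on each supplier, P(X = 5): 1: 0.147713; 2: 0.00527533.
By total probability, P(X = 5) = 0.44·0.147713 + 0.56·0.00527533 = 0.0679478.

0.0679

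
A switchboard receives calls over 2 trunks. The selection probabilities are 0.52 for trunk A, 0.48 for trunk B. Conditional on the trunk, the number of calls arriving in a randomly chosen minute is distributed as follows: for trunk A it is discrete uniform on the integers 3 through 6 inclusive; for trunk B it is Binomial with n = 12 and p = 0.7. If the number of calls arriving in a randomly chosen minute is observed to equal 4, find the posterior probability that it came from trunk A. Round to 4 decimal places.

0.9720

Likelihoods P(X=4 | ·): A: 0.25; B: 0.00779772.
Posterior ∝ prior × likelihood. Numerator for A: 0.52·0.25 = 0.13.
Normalizing constant: 0.52·0.25 + 0.48·0.00779772 = 0.133743.
P(A | observation) = 0.13 / 0.133743 = 0.972014.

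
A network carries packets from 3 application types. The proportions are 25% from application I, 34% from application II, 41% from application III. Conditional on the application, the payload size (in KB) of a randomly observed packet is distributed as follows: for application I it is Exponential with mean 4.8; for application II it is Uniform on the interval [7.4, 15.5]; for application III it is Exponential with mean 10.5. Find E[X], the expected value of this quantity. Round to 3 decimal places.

Component means — I: 4.8; II: 11.45; III: 10.5.
E[X] = 0.25·4.8 + 0.34·11.45 + 0.41·10.5 = 9.398.

9.398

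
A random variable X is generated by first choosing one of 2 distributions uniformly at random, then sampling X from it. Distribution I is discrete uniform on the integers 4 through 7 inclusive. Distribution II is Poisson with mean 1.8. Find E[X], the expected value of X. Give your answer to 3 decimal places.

3.650

Component means — I: 5.5; II: 1.8.
E[X] = 0.5·5.5 + 0.5·1.8 = 3.65.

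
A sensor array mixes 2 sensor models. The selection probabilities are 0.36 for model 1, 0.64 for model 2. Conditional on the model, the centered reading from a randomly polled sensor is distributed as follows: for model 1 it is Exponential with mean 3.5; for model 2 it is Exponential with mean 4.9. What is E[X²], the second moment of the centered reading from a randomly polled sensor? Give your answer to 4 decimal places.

For each component E[X²] = Var + (mean)², giving 1: 24.5; 2: 48.02.
Overall E[X²] = 0.36·24.5 + 0.64·48.02 = 39.5528.

39.5528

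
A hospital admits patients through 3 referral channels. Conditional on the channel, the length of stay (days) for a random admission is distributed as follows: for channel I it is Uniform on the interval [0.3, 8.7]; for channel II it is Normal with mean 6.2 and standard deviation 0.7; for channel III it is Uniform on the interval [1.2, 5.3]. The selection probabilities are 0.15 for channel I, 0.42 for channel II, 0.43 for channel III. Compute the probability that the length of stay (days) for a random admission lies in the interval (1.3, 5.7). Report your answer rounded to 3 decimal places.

0.598

Conditional on each channel, P(1.3 < X < 5.7): I: 0.52381; II: 0.237525; III: 0.97561.
By total probability, P(1.3 < X < 5.7) = 0.15·0.52381 + 0.42·0.237525 + 0.43·0.97561 = 0.597844.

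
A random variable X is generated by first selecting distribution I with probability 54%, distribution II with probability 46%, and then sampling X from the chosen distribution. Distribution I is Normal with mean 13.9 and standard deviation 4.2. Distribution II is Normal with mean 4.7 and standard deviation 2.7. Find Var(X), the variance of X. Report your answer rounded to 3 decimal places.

33.904

Per component, I: μ=13.9, E[X²]=210.85; II: μ=4.7, E[X²]=29.38.
E[X] = 0.54·13.9 + 0.46·4.7 = 9.668.
E[X²] = 0.54·210.85 + 0.46·29.38 = 127.374.
Var(X) = E[X²] − (E[X])² = 127.374 − 93.4702 = 33.9036.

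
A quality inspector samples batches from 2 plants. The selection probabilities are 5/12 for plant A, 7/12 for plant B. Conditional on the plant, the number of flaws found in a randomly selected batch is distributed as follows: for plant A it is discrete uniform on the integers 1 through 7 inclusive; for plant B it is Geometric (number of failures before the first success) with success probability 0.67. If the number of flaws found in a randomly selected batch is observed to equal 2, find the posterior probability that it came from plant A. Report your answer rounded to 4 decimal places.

0.5831

Likelihoods P(X=2 | ·): A: 0.142857; B: 0.072963.
Posterior ∝ prior × likelihood. Numerator for A: 0.416667·0.142857 = 0.0595238.
Normalizing constant: 0.416667·0.142857 + 0.583333·0.072963 = 0.102086.
P(A | observation) = 0.0595238 / 0.102086 = 0.583078.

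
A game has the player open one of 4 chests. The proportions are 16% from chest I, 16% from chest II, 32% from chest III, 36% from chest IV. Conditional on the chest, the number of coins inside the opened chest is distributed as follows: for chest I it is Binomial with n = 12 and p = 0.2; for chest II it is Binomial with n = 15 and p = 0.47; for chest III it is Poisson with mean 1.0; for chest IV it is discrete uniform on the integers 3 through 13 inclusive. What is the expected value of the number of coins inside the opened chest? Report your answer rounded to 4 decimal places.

Component means — I: 2.4; II: 7.05; III: 1; IV: 8.
E[X] = 0.16·2.4 + 0.16·7.05 + 0.32·1 + 0.36·8 = 4.712.

4.7120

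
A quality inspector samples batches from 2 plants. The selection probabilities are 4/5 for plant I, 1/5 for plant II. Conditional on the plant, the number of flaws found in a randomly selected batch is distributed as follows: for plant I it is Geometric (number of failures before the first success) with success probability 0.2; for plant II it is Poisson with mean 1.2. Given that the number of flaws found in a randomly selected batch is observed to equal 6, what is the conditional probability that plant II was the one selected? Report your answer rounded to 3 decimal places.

0.006

Likelihoods P(X=6 | ·): I: 0.0524288; II: 0.00124911.
Posterior ∝ prior × likelihood. Numerator for II: 0.2·0.00124911 = 0.000249823.
Normalizing constant: 0.8·0.0524288 + 0.2·0.00124911 = 0.0421929.
P(II | observation) = 0.000249823 / 0.0421929 = 0.00592097.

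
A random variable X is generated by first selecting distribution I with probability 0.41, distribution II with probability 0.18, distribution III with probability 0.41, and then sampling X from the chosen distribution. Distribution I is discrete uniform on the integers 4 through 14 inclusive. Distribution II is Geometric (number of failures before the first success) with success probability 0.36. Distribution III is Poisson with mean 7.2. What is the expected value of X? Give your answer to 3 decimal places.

Component means — I: 9; II: 1.77778; III: 7.2.
E[X] = 0.41·9 + 0.18·1.77778 + 0.41·7.2 = 6.962.

6.962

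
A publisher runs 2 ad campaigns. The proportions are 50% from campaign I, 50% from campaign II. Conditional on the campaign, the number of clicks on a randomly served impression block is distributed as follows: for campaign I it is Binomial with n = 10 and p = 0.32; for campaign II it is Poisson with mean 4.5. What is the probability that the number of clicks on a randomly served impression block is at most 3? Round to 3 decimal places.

0.469

Conditional on each campaign, P(X ≤ 3): I: 0.595637; II: 0.342296.
By total probability, P(X ≤ 3) = 0.5·0.595637 + 0.5·0.342296 = 0.468967.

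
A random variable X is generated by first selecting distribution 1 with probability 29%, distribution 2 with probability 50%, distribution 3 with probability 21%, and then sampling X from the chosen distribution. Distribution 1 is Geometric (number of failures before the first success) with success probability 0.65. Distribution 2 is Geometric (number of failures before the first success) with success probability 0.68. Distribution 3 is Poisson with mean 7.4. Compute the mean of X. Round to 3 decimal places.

1.945

Component means — 1: 0.538462; 2: 0.470588; 3: 7.4.
E[X] = 0.29·0.538462 + 0.5·0.470588 + 0.21·7.4 = 1.94545.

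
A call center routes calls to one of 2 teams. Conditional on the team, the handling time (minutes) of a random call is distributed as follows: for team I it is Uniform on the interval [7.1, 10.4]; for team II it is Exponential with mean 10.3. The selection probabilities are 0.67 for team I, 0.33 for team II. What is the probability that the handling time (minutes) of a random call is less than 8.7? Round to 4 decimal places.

Conditional on each team, P(X < 8.7): I: 0.484848; II: 0.570297.
By total probability, P(X < 8.7) = 0.67·0.484848 + 0.33·0.570297 = 0.513046.

0.5130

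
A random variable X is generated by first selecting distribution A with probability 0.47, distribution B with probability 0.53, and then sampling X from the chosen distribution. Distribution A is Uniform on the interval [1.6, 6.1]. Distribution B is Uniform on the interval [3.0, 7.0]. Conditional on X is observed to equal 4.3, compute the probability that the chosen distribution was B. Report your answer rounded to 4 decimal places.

0.5592

Likelihoods f(4.3 | ·): A: 0.222222; B: 0.25.
Posterior ∝ prior × likelihood. Numerator for B: 0.53·0.25 = 0.1325.
Normalizing constant: 0.47·0.222222 + 0.53·0.25 = 0.236944.
P(B | observation) = 0.1325 / 0.236944 = 0.559203.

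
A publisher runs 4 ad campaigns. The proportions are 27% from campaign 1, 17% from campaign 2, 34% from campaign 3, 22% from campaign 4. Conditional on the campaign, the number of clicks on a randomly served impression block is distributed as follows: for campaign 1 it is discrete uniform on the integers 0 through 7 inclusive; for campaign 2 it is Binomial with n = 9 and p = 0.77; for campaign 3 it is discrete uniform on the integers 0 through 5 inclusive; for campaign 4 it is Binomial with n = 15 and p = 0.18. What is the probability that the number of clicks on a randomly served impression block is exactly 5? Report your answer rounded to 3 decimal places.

0.124

Conditional on each campaign, P(X = 5): 1: 0.125; 2: 0.0954411; 3: 0.166667; 4: 0.0779931.
By total probability, P(X = 5) = 0.27·0.125 + 0.17·0.0954411 + 0.34·0.166667 + 0.22·0.0779931 = 0.1238.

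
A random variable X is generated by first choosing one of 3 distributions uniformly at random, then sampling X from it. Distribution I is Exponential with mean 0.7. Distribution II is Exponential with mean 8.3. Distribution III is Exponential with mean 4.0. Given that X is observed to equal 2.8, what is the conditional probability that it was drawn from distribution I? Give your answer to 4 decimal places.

Likelihoods f(2.8 | ·): I: 0.0261652; II: 0.0859831; III: 0.124146.
Posterior ∝ prior × likelihood. Numerator for I: 0.333333·0.0261652 = 0.00872173.
Normalizing constant: 0.333333·0.0261652 + 0.333333·0.0859831 + 0.333333·0.124146 = 0.0787649.
P(I | observation) = 0.00872173 / 0.0787649 = 0.110731.

0.1107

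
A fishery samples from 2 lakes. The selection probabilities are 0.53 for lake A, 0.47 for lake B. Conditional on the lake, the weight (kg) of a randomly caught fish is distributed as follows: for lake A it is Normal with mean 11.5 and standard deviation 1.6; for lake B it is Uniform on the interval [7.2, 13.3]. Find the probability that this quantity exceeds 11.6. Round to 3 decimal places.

Conditional on each lake, P(X > 11.6): A: 0.475082; B: 0.278689.
By total probability, P(X > 11.6) = 0.53·0.475082 + 0.47·0.278689 = 0.382777.

0.383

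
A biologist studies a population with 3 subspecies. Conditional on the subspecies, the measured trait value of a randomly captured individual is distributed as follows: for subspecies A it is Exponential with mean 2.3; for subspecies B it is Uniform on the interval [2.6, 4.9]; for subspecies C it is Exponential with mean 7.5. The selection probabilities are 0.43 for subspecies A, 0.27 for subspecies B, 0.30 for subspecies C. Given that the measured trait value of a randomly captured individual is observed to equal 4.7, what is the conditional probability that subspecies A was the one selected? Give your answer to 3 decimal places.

0.149

Likelihoods f(4.7 | ·): A: 0.0563379; B: 0.434783; C: 0.0712493.
Posterior ∝ prior × likelihood. Numerator for A: 0.43·0.0563379 = 0.0242253.
Normalizing constant: 0.43·0.0563379 + 0.27·0.434783 + 0.3·0.0712493 = 0.162991.
P(A | observation) = 0.0242253 / 0.162991 = 0.148629.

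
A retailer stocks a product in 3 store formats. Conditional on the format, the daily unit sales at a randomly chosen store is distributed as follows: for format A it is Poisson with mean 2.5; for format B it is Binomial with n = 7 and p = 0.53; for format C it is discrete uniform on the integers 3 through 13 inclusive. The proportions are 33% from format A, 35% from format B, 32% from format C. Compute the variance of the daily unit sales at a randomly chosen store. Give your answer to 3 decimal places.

Per component, A: μ=2.5, E[X²]=8.75; B: μ=3.71, E[X²]=15.5078; C: μ=8, E[X²]=74.
E[X] = 0.33·2.5 + 0.35·3.71 + 0.32·8 = 4.6835.
E[X²] = 0.33·8.75 + 0.35·15.5078 + 0.32·74 = 31.9952.
Var(X) = E[X²] − (E[X])² = 31.9952 − 21.9352 = 10.0601.

10.060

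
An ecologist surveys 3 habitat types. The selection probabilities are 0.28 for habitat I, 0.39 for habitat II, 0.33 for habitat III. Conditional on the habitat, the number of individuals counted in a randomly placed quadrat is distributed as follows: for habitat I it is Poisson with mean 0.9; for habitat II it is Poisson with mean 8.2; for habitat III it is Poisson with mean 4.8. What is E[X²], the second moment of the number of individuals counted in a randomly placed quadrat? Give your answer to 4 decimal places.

For each component E[X²] = Var + (mean)², giving I: 1.71; II: 75.44; III: 27.84.
Overall E[X²] = 0.28·1.71 + 0.39·75.44 + 0.33·27.84 = 39.0876.

39.0876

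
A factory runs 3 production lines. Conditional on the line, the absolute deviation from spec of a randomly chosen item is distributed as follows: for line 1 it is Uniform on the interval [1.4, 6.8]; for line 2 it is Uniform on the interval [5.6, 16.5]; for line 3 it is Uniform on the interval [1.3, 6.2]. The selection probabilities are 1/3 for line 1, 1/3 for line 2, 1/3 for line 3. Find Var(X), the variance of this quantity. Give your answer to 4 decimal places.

16.0789

Per component, 1: μ=4.1, E[X²]=19.24; 2: μ=11.05, E[X²]=132.003; 3: μ=3.75, E[X²]=16.0633.
E[X] = 0.333333·4.1 + 0.333333·11.05 + 0.333333·3.75 = 6.3.
E[X²] = 0.333333·19.24 + 0.333333·132.003 + 0.333333·16.0633 = 55.7689.
Var(X) = E[X²] − (E[X])² = 55.7689 − 39.69 = 16.0789.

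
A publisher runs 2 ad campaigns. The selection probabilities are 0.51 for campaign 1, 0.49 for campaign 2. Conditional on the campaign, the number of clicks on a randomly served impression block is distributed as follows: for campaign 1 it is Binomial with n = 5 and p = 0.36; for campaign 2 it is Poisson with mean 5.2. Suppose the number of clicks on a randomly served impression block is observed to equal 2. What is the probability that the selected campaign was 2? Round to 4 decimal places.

0.1742

Likelihoods P(X=2 | ·): 1: 0.339739; 2: 0.074584.
Posterior ∝ prior × likelihood. Numerator for 2: 0.49·0.074584 = 0.0365461.
Normalizing constant: 0.51·0.339739 + 0.49·0.074584 = 0.209813.
P(2 | observation) = 0.0365461 / 0.209813 = 0.174184.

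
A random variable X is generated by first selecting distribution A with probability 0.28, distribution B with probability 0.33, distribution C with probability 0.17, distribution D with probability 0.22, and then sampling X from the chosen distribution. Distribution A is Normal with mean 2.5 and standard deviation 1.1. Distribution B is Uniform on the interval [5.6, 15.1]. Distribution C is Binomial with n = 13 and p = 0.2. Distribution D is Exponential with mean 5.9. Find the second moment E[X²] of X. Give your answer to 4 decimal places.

For each component E[X²] = Var + (mean)², giving A: 7.46; B: 114.643; C: 8.84; D: 69.62.
Overall E[X²] = 0.28·7.46 + 0.33·114.643 + 0.17·8.84 + 0.22·69.62 = 56.7403.

56.7403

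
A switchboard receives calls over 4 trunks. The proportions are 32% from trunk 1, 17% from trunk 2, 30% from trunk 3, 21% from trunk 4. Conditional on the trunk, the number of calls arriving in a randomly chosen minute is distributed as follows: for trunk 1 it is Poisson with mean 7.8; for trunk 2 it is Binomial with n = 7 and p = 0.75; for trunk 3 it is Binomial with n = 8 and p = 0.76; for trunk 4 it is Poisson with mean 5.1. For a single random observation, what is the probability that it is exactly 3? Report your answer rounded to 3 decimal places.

Conditional on each trunk, P(X = 3): 1: 0.0324068; 2: 0.0576782; 3: 0.0195742; 4: 0.13479.
By total probability, P(X = 3) = 0.32·0.0324068 + 0.17·0.0576782 + 0.3·0.0195742 + 0.21·0.13479 = 0.0543536.

0.054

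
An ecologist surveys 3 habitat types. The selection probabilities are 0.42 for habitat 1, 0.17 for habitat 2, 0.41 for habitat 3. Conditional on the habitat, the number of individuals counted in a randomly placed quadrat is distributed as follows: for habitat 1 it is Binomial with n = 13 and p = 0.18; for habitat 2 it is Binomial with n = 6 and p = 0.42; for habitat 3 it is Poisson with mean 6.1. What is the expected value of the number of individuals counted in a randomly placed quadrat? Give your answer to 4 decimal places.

Component means — 1: 2.34; 2: 2.52; 3: 6.1.
E[X] = 0.42·2.34 + 0.17·2.52 + 0.41·6.1 = 3.9122.

3.9122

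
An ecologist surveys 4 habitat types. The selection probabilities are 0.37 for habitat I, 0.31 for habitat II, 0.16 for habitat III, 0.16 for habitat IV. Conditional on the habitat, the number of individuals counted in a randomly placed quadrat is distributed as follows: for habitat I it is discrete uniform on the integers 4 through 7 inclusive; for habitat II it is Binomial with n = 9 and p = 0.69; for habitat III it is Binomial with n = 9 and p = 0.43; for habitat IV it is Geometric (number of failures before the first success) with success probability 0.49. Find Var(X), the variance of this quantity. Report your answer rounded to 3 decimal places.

4.946

Per component, I: μ=5.5, E[X²]=31.5; II: μ=6.21, E[X²]=40.4892; III: μ=3.87, E[X²]=17.1828; IV: μ=1.04082, E[X²]=3.20741.
E[X] = 0.37·5.5 + 0.31·6.21 + 0.16·3.87 + 0.16·1.04082 = 4.74583.
E[X²] = 0.37·31.5 + 0.31·40.4892 + 0.16·17.1828 + 0.16·3.20741 = 27.4691.
Var(X) = E[X²] − (E[X])² = 27.4691 − 22.5229 = 4.94618.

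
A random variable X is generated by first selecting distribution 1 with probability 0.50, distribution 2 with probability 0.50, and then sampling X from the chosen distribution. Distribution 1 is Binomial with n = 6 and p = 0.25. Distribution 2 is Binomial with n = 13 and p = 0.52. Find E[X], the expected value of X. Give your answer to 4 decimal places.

4.1300

Component means — 1: 1.5; 2: 6.76.
E[X] = 0.5·1.5 + 0.5·6.76 = 4.13.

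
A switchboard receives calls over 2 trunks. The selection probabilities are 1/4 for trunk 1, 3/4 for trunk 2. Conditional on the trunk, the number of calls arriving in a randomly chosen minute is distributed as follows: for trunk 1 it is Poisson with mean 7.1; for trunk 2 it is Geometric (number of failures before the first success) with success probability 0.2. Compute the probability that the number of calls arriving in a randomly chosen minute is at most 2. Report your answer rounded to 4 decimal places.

0.3729

Conditional on each trunk, P(X ≤ 2): 1: 0.0274801; 2: 0.488.
By total probability, P(X ≤ 2) = 0.25·0.0274801 + 0.75·0.488 = 0.37287.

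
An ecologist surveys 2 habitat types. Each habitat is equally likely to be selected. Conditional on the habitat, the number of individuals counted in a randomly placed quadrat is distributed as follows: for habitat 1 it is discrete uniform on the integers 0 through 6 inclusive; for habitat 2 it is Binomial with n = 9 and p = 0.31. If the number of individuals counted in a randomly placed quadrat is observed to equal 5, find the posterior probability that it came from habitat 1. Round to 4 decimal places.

Likelihoods P(X=5 | ·): 1: 0.142857; 2: 0.0817665.
Posterior ∝ prior × likelihood. Numerator for 1: 0.5·0.142857 = 0.0714286.
Normalizing constant: 0.5·0.142857 + 0.5·0.0817665 = 0.112312.
P(1 | observation) = 0.0714286 / 0.112312 = 0.635984.

0.6360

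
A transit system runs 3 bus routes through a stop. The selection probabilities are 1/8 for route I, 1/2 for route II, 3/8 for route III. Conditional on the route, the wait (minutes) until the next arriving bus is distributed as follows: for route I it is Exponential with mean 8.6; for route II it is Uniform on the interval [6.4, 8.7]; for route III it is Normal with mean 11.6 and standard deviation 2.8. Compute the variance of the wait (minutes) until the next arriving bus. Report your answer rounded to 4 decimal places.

15.9717

Per component, I: μ=8.6, E[X²]=147.92; II: μ=7.55, E[X²]=57.4433; III: μ=11.6, E[X²]=142.4.
E[X] = 0.125·8.6 + 0.5·7.55 + 0.375·11.6 = 9.2.
E[X²] = 0.125·147.92 + 0.5·57.4433 + 0.375·142.4 = 100.612.
Var(X) = E[X²] − (E[X])² = 100.612 − 84.64 = 15.9717.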